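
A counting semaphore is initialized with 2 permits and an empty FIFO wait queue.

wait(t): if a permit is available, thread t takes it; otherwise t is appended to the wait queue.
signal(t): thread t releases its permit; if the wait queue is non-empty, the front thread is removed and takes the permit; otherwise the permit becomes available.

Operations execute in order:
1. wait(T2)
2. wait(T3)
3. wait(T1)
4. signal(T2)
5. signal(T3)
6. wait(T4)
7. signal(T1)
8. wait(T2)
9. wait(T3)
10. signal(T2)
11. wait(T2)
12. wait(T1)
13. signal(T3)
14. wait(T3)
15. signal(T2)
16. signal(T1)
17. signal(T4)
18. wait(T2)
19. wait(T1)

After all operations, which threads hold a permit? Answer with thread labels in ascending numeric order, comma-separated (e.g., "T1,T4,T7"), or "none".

Answer: T2,T3

Derivation:
Step 1: wait(T2) -> count=1 queue=[] holders={T2}
Step 2: wait(T3) -> count=0 queue=[] holders={T2,T3}
Step 3: wait(T1) -> count=0 queue=[T1] holders={T2,T3}
Step 4: signal(T2) -> count=0 queue=[] holders={T1,T3}
Step 5: signal(T3) -> count=1 queue=[] holders={T1}
Step 6: wait(T4) -> count=0 queue=[] holders={T1,T4}
Step 7: signal(T1) -> count=1 queue=[] holders={T4}
Step 8: wait(T2) -> count=0 queue=[] holders={T2,T4}
Step 9: wait(T3) -> count=0 queue=[T3] holders={T2,T4}
Step 10: signal(T2) -> count=0 queue=[] holders={T3,T4}
Step 11: wait(T2) -> count=0 queue=[T2] holders={T3,T4}
Step 12: wait(T1) -> count=0 queue=[T2,T1] holders={T3,T4}
Step 13: signal(T3) -> count=0 queue=[T1] holders={T2,T4}
Step 14: wait(T3) -> count=0 queue=[T1,T3] holders={T2,T4}
Step 15: signal(T2) -> count=0 queue=[T3] holders={T1,T4}
Step 16: signal(T1) -> count=0 queue=[] holders={T3,T4}
Step 17: signal(T4) -> count=1 queue=[] holders={T3}
Step 18: wait(T2) -> count=0 queue=[] holders={T2,T3}
Step 19: wait(T1) -> count=0 queue=[T1] holders={T2,T3}
Final holders: T2,T3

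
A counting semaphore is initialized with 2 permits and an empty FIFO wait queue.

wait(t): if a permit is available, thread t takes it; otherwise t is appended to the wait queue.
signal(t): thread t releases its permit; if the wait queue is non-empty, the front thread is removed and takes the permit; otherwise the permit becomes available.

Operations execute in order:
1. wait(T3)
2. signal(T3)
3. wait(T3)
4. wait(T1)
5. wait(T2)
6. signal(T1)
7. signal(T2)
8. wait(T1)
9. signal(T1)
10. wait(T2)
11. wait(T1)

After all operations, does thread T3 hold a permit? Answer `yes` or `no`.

Answer: yes

Derivation:
Step 1: wait(T3) -> count=1 queue=[] holders={T3}
Step 2: signal(T3) -> count=2 queue=[] holders={none}
Step 3: wait(T3) -> count=1 queue=[] holders={T3}
Step 4: wait(T1) -> count=0 queue=[] holders={T1,T3}
Step 5: wait(T2) -> count=0 queue=[T2] holders={T1,T3}
Step 6: signal(T1) -> count=0 queue=[] holders={T2,T3}
Step 7: signal(T2) -> count=1 queue=[] holders={T3}
Step 8: wait(T1) -> count=0 queue=[] holders={T1,T3}
Step 9: signal(T1) -> count=1 queue=[] holders={T3}
Step 10: wait(T2) -> count=0 queue=[] holders={T2,T3}
Step 11: wait(T1) -> count=0 queue=[T1] holders={T2,T3}
Final holders: {T2,T3} -> T3 in holders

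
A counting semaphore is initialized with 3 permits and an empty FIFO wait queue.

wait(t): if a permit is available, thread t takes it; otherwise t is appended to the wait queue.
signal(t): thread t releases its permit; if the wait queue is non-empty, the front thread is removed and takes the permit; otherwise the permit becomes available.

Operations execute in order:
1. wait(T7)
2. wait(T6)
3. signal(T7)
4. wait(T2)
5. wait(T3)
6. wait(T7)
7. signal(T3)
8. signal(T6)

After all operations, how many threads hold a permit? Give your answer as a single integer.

Answer: 2

Derivation:
Step 1: wait(T7) -> count=2 queue=[] holders={T7}
Step 2: wait(T6) -> count=1 queue=[] holders={T6,T7}
Step 3: signal(T7) -> count=2 queue=[] holders={T6}
Step 4: wait(T2) -> count=1 queue=[] holders={T2,T6}
Step 5: wait(T3) -> count=0 queue=[] holders={T2,T3,T6}
Step 6: wait(T7) -> count=0 queue=[T7] holders={T2,T3,T6}
Step 7: signal(T3) -> count=0 queue=[] holders={T2,T6,T7}
Step 8: signal(T6) -> count=1 queue=[] holders={T2,T7}
Final holders: {T2,T7} -> 2 thread(s)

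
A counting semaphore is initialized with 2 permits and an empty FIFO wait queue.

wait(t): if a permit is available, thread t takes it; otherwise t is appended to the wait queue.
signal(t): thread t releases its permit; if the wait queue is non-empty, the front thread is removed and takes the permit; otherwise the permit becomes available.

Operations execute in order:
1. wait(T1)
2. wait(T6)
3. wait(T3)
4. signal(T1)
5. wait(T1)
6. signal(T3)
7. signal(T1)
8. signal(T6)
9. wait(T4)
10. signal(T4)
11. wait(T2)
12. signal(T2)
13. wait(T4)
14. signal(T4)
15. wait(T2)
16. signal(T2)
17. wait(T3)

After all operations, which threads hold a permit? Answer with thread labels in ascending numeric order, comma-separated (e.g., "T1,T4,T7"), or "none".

Answer: T3

Derivation:
Step 1: wait(T1) -> count=1 queue=[] holders={T1}
Step 2: wait(T6) -> count=0 queue=[] holders={T1,T6}
Step 3: wait(T3) -> count=0 queue=[T3] holders={T1,T6}
Step 4: signal(T1) -> count=0 queue=[] holders={T3,T6}
Step 5: wait(T1) -> count=0 queue=[T1] holders={T3,T6}
Step 6: signal(T3) -> count=0 queue=[] holders={T1,T6}
Step 7: signal(T1) -> count=1 queue=[] holders={T6}
Step 8: signal(T6) -> count=2 queue=[] holders={none}
Step 9: wait(T4) -> count=1 queue=[] holders={T4}
Step 10: signal(T4) -> count=2 queue=[] holders={none}
Step 11: wait(T2) -> count=1 queue=[] holders={T2}
Step 12: signal(T2) -> count=2 queue=[] holders={none}
Step 13: wait(T4) -> count=1 queue=[] holders={T4}
Step 14: signal(T4) -> count=2 queue=[] holders={none}
Step 15: wait(T2) -> count=1 queue=[] holders={T2}
Step 16: signal(T2) -> count=2 queue=[] holders={none}
Step 17: wait(T3) -> count=1 queue=[] holders={T3}
Final holders: T3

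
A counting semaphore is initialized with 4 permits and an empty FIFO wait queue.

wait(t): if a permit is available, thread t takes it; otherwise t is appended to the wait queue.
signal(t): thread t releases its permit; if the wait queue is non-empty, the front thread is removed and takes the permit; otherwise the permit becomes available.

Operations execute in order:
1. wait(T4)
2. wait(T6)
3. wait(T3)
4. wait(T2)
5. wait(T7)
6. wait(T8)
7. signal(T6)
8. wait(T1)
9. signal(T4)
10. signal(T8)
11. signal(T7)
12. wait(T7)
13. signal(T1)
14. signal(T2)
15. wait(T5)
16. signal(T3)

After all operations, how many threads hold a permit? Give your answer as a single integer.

Answer: 2

Derivation:
Step 1: wait(T4) -> count=3 queue=[] holders={T4}
Step 2: wait(T6) -> count=2 queue=[] holders={T4,T6}
Step 3: wait(T3) -> count=1 queue=[] holders={T3,T4,T6}
Step 4: wait(T2) -> count=0 queue=[] holders={T2,T3,T4,T6}
Step 5: wait(T7) -> count=0 queue=[T7] holders={T2,T3,T4,T6}
Step 6: wait(T8) -> count=0 queue=[T7,T8] holders={T2,T3,T4,T6}
Step 7: signal(T6) -> count=0 queue=[T8] holders={T2,T3,T4,T7}
Step 8: wait(T1) -> count=0 queue=[T8,T1] holders={T2,T3,T4,T7}
Step 9: signal(T4) -> count=0 queue=[T1] holders={T2,T3,T7,T8}
Step 10: signal(T8) -> count=0 queue=[] holders={T1,T2,T3,T7}
Step 11: signal(T7) -> count=1 queue=[] holders={T1,T2,T3}
Step 12: wait(T7) -> count=0 queue=[] holders={T1,T2,T3,T7}
Step 13: signal(T1) -> count=1 queue=[] holders={T2,T3,T7}
Step 14: signal(T2) -> count=2 queue=[] holders={T3,T7}
Step 15: wait(T5) -> count=1 queue=[] holders={T3,T5,T7}
Step 16: signal(T3) -> count=2 queue=[] holders={T5,T7}
Final holders: {T5,T7} -> 2 thread(s)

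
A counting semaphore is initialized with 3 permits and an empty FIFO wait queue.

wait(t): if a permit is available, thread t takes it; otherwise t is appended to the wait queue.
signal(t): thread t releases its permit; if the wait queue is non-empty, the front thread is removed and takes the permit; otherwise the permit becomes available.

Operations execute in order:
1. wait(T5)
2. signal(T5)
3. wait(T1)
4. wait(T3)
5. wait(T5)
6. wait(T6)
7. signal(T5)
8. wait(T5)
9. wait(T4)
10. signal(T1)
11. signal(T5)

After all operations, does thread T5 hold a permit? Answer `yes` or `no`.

Step 1: wait(T5) -> count=2 queue=[] holders={T5}
Step 2: signal(T5) -> count=3 queue=[] holders={none}
Step 3: wait(T1) -> count=2 queue=[] holders={T1}
Step 4: wait(T3) -> count=1 queue=[] holders={T1,T3}
Step 5: wait(T5) -> count=0 queue=[] holders={T1,T3,T5}
Step 6: wait(T6) -> count=0 queue=[T6] holders={T1,T3,T5}
Step 7: signal(T5) -> count=0 queue=[] holders={T1,T3,T6}
Step 8: wait(T5) -> count=0 queue=[T5] holders={T1,T3,T6}
Step 9: wait(T4) -> count=0 queue=[T5,T4] holders={T1,T3,T6}
Step 10: signal(T1) -> count=0 queue=[T4] holders={T3,T5,T6}
Step 11: signal(T5) -> count=0 queue=[] holders={T3,T4,T6}
Final holders: {T3,T4,T6} -> T5 not in holders

Answer: no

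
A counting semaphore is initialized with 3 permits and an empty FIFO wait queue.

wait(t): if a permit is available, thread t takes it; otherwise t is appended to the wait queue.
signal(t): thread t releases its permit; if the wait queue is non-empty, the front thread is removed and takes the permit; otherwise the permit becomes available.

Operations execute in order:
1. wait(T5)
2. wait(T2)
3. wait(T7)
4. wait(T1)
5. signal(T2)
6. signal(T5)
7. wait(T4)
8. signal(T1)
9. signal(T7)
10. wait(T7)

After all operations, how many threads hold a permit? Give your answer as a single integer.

Answer: 2

Derivation:
Step 1: wait(T5) -> count=2 queue=[] holders={T5}
Step 2: wait(T2) -> count=1 queue=[] holders={T2,T5}
Step 3: wait(T7) -> count=0 queue=[] holders={T2,T5,T7}
Step 4: wait(T1) -> count=0 queue=[T1] holders={T2,T5,T7}
Step 5: signal(T2) -> count=0 queue=[] holders={T1,T5,T7}
Step 6: signal(T5) -> count=1 queue=[] holders={T1,T7}
Step 7: wait(T4) -> count=0 queue=[] holders={T1,T4,T7}
Step 8: signal(T1) -> count=1 queue=[] holders={T4,T7}
Step 9: signal(T7) -> count=2 queue=[] holders={T4}
Step 10: wait(T7) -> count=1 queue=[] holders={T4,T7}
Final holders: {T4,T7} -> 2 thread(s)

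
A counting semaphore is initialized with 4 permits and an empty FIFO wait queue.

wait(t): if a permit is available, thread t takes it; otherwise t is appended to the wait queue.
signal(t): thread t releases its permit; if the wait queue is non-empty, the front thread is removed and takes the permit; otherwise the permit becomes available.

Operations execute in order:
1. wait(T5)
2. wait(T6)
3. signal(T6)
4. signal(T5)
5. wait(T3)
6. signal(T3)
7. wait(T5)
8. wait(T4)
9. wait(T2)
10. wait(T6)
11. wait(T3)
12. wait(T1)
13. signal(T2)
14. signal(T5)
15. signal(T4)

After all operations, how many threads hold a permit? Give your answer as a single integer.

Answer: 3

Derivation:
Step 1: wait(T5) -> count=3 queue=[] holders={T5}
Step 2: wait(T6) -> count=2 queue=[] holders={T5,T6}
Step 3: signal(T6) -> count=3 queue=[] holders={T5}
Step 4: signal(T5) -> count=4 queue=[] holders={none}
Step 5: wait(T3) -> count=3 queue=[] holders={T3}
Step 6: signal(T3) -> count=4 queue=[] holders={none}
Step 7: wait(T5) -> count=3 queue=[] holders={T5}
Step 8: wait(T4) -> count=2 queue=[] holders={T4,T5}
Step 9: wait(T2) -> count=1 queue=[] holders={T2,T4,T5}
Step 10: wait(T6) -> count=0 queue=[] holders={T2,T4,T5,T6}
Step 11: wait(T3) -> count=0 queue=[T3] holders={T2,T4,T5,T6}
Step 12: wait(T1) -> count=0 queue=[T3,T1] holders={T2,T4,T5,T6}
Step 13: signal(T2) -> count=0 queue=[T1] holders={T3,T4,T5,T6}
Step 14: signal(T5) -> count=0 queue=[] holders={T1,T3,T4,T6}
Step 15: signal(T4) -> count=1 queue=[] holders={T1,T3,T6}
Final holders: {T1,T3,T6} -> 3 thread(s)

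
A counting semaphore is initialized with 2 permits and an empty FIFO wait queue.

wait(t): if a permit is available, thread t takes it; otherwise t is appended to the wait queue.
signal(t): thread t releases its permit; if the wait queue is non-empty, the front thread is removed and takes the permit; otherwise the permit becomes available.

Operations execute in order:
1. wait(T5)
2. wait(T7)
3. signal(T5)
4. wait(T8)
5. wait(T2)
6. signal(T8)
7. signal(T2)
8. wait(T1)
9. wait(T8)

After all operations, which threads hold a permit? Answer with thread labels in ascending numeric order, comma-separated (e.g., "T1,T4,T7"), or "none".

Step 1: wait(T5) -> count=1 queue=[] holders={T5}
Step 2: wait(T7) -> count=0 queue=[] holders={T5,T7}
Step 3: signal(T5) -> count=1 queue=[] holders={T7}
Step 4: wait(T8) -> count=0 queue=[] holders={T7,T8}
Step 5: wait(T2) -> count=0 queue=[T2] holders={T7,T8}
Step 6: signal(T8) -> count=0 queue=[] holders={T2,T7}
Step 7: signal(T2) -> count=1 queue=[] holders={T7}
Step 8: wait(T1) -> count=0 queue=[] holders={T1,T7}
Step 9: wait(T8) -> count=0 queue=[T8] holders={T1,T7}
Final holders: T1,T7

Answer: T1,T7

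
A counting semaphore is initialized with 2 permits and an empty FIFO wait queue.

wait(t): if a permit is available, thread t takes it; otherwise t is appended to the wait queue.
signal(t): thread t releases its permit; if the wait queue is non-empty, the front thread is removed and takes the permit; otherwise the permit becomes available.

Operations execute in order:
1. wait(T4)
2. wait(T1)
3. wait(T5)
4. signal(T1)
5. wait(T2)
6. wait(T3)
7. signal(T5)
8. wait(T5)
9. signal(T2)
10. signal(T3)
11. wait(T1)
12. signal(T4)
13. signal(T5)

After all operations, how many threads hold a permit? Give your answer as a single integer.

Answer: 1

Derivation:
Step 1: wait(T4) -> count=1 queue=[] holders={T4}
Step 2: wait(T1) -> count=0 queue=[] holders={T1,T4}
Step 3: wait(T5) -> count=0 queue=[T5] holders={T1,T4}
Step 4: signal(T1) -> count=0 queue=[] holders={T4,T5}
Step 5: wait(T2) -> count=0 queue=[T2] holders={T4,T5}
Step 6: wait(T3) -> count=0 queue=[T2,T3] holders={T4,T5}
Step 7: signal(T5) -> count=0 queue=[T3] holders={T2,T4}
Step 8: wait(T5) -> count=0 queue=[T3,T5] holders={T2,T4}
Step 9: signal(T2) -> count=0 queue=[T5] holders={T3,T4}
Step 10: signal(T3) -> count=0 queue=[] holders={T4,T5}
Step 11: wait(T1) -> count=0 queue=[T1] holders={T4,T5}
Step 12: signal(T4) -> count=0 queue=[] holders={T1,T5}
Step 13: signal(T5) -> count=1 queue=[] holders={T1}
Final holders: {T1} -> 1 thread(s)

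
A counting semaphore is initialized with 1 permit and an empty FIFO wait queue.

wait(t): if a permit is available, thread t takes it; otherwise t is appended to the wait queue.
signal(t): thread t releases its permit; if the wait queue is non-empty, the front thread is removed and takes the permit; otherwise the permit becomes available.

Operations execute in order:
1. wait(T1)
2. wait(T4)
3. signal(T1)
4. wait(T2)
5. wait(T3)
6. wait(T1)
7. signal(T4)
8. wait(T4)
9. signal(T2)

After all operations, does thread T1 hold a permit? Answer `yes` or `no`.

Step 1: wait(T1) -> count=0 queue=[] holders={T1}
Step 2: wait(T4) -> count=0 queue=[T4] holders={T1}
Step 3: signal(T1) -> count=0 queue=[] holders={T4}
Step 4: wait(T2) -> count=0 queue=[T2] holders={T4}
Step 5: wait(T3) -> count=0 queue=[T2,T3] holders={T4}
Step 6: wait(T1) -> count=0 queue=[T2,T3,T1] holders={T4}
Step 7: signal(T4) -> count=0 queue=[T3,T1] holders={T2}
Step 8: wait(T4) -> count=0 queue=[T3,T1,T4] holders={T2}
Step 9: signal(T2) -> count=0 queue=[T1,T4] holders={T3}
Final holders: {T3} -> T1 not in holders

Answer: no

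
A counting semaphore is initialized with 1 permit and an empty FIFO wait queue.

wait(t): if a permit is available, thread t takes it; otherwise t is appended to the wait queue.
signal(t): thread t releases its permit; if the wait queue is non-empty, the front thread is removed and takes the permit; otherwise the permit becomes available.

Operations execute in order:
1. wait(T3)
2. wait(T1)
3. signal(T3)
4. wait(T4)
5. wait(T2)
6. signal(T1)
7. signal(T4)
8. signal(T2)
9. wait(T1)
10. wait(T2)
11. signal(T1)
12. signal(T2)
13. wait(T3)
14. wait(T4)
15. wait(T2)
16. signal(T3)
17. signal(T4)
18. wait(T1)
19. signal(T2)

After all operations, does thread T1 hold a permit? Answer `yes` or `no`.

Step 1: wait(T3) -> count=0 queue=[] holders={T3}
Step 2: wait(T1) -> count=0 queue=[T1] holders={T3}
Step 3: signal(T3) -> count=0 queue=[] holders={T1}
Step 4: wait(T4) -> count=0 queue=[T4] holders={T1}
Step 5: wait(T2) -> count=0 queue=[T4,T2] holders={T1}
Step 6: signal(T1) -> count=0 queue=[T2] holders={T4}
Step 7: signal(T4) -> count=0 queue=[] holders={T2}
Step 8: signal(T2) -> count=1 queue=[] holders={none}
Step 9: wait(T1) -> count=0 queue=[] holders={T1}
Step 10: wait(T2) -> count=0 queue=[T2] holders={T1}
Step 11: signal(T1) -> count=0 queue=[] holders={T2}
Step 12: signal(T2) -> count=1 queue=[] holders={none}
Step 13: wait(T3) -> count=0 queue=[] holders={T3}
Step 14: wait(T4) -> count=0 queue=[T4] holders={T3}
Step 15: wait(T2) -> count=0 queue=[T4,T2] holders={T3}
Step 16: signal(T3) -> count=0 queue=[T2] holders={T4}
Step 17: signal(T4) -> count=0 queue=[] holders={T2}
Step 18: wait(T1) -> count=0 queue=[T1] holders={T2}
Step 19: signal(T2) -> count=0 queue=[] holders={T1}
Final holders: {T1} -> T1 in holders

Answer: yes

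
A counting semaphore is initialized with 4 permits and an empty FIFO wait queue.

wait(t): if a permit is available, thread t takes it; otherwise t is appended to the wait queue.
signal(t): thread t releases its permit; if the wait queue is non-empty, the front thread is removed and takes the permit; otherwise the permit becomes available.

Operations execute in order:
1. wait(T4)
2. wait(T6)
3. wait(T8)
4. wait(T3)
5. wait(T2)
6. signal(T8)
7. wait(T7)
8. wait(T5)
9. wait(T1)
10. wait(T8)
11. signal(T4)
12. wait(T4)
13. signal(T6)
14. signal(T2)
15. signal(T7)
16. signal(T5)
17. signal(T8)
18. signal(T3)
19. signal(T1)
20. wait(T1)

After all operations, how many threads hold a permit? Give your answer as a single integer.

Answer: 2

Derivation:
Step 1: wait(T4) -> count=3 queue=[] holders={T4}
Step 2: wait(T6) -> count=2 queue=[] holders={T4,T6}
Step 3: wait(T8) -> count=1 queue=[] holders={T4,T6,T8}
Step 4: wait(T3) -> count=0 queue=[] holders={T3,T4,T6,T8}
Step 5: wait(T2) -> count=0 queue=[T2] holders={T3,T4,T6,T8}
Step 6: signal(T8) -> count=0 queue=[] holders={T2,T3,T4,T6}
Step 7: wait(T7) -> count=0 queue=[T7] holders={T2,T3,T4,T6}
Step 8: wait(T5) -> count=0 queue=[T7,T5] holders={T2,T3,T4,T6}
Step 9: wait(T1) -> count=0 queue=[T7,T5,T1] holders={T2,T3,T4,T6}
Step 10: wait(T8) -> count=0 queue=[T7,T5,T1,T8] holders={T2,T3,T4,T6}
Step 11: signal(T4) -> count=0 queue=[T5,T1,T8] holders={T2,T3,T6,T7}
Step 12: wait(T4) -> count=0 queue=[T5,T1,T8,T4] holders={T2,T3,T6,T7}
Step 13: signal(T6) -> count=0 queue=[T1,T8,T4] holders={T2,T3,T5,T7}
Step 14: signal(T2) -> count=0 queue=[T8,T4] holders={T1,T3,T5,T7}
Step 15: signal(T7) -> count=0 queue=[T4] holders={T1,T3,T5,T8}
Step 16: signal(T5) -> count=0 queue=[] holders={T1,T3,T4,T8}
Step 17: signal(T8) -> count=1 queue=[] holders={T1,T3,T4}
Step 18: signal(T3) -> count=2 queue=[] holders={T1,T4}
Step 19: signal(T1) -> count=3 queue=[] holders={T4}
Step 20: wait(T1) -> count=2 queue=[] holders={T1,T4}
Final holders: {T1,T4} -> 2 thread(s)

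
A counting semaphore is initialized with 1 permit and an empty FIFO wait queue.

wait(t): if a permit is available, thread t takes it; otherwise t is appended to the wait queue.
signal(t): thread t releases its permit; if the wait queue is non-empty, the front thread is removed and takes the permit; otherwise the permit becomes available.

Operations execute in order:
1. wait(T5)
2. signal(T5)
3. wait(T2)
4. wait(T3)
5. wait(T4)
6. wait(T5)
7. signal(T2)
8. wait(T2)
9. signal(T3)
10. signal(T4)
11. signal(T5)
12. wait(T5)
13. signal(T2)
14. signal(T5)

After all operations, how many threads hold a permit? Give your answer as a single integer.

Step 1: wait(T5) -> count=0 queue=[] holders={T5}
Step 2: signal(T5) -> count=1 queue=[] holders={none}
Step 3: wait(T2) -> count=0 queue=[] holders={T2}
Step 4: wait(T3) -> count=0 queue=[T3] holders={T2}
Step 5: wait(T4) -> count=0 queue=[T3,T4] holders={T2}
Step 6: wait(T5) -> count=0 queue=[T3,T4,T5] holders={T2}
Step 7: signal(T2) -> count=0 queue=[T4,T5] holders={T3}
Step 8: wait(T2) -> count=0 queue=[T4,T5,T2] holders={T3}
Step 9: signal(T3) -> count=0 queue=[T5,T2] holders={T4}
Step 10: signal(T4) -> count=0 queue=[T2] holders={T5}
Step 11: signal(T5) -> count=0 queue=[] holders={T2}
Step 12: wait(T5) -> count=0 queue=[T5] holders={T2}
Step 13: signal(T2) -> count=0 queue=[] holders={T5}
Step 14: signal(T5) -> count=1 queue=[] holders={none}
Final holders: {none} -> 0 thread(s)

Answer: 0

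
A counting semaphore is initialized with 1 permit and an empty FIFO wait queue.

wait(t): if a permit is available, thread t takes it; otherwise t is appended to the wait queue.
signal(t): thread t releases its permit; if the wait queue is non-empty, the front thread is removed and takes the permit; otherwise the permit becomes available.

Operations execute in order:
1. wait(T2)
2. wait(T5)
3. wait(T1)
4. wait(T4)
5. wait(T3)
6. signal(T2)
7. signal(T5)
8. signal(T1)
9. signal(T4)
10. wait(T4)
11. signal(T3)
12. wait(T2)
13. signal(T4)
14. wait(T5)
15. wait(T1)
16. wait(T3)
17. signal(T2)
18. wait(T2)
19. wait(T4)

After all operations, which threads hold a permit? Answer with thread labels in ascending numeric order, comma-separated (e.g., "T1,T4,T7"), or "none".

Step 1: wait(T2) -> count=0 queue=[] holders={T2}
Step 2: wait(T5) -> count=0 queue=[T5] holders={T2}
Step 3: wait(T1) -> count=0 queue=[T5,T1] holders={T2}
Step 4: wait(T4) -> count=0 queue=[T5,T1,T4] holders={T2}
Step 5: wait(T3) -> count=0 queue=[T5,T1,T4,T3] holders={T2}
Step 6: signal(T2) -> count=0 queue=[T1,T4,T3] holders={T5}
Step 7: signal(T5) -> count=0 queue=[T4,T3] holders={T1}
Step 8: signal(T1) -> count=0 queue=[T3] holders={T4}
Step 9: signal(T4) -> count=0 queue=[] holders={T3}
Step 10: wait(T4) -> count=0 queue=[T4] holders={T3}
Step 11: signal(T3) -> count=0 queue=[] holders={T4}
Step 12: wait(T2) -> count=0 queue=[T2] holders={T4}
Step 13: signal(T4) -> count=0 queue=[] holders={T2}
Step 14: wait(T5) -> count=0 queue=[T5] holders={T2}
Step 15: wait(T1) -> count=0 queue=[T5,T1] holders={T2}
Step 16: wait(T3) -> count=0 queue=[T5,T1,T3] holders={T2}
Step 17: signal(T2) -> count=0 queue=[T1,T3] holders={T5}
Step 18: wait(T2) -> count=0 queue=[T1,T3,T2] holders={T5}
Step 19: wait(T4) -> count=0 queue=[T1,T3,T2,T4] holders={T5}
Final holders: T5

Answer: T5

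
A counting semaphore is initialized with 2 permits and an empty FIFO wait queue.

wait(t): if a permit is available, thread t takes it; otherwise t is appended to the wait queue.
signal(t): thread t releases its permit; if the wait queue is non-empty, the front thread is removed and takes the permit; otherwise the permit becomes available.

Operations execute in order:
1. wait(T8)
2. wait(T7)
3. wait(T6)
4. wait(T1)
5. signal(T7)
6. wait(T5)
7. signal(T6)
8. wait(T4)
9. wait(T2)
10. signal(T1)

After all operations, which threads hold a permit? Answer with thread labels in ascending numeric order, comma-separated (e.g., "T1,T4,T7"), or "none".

Step 1: wait(T8) -> count=1 queue=[] holders={T8}
Step 2: wait(T7) -> count=0 queue=[] holders={T7,T8}
Step 3: wait(T6) -> count=0 queue=[T6] holders={T7,T8}
Step 4: wait(T1) -> count=0 queue=[T6,T1] holders={T7,T8}
Step 5: signal(T7) -> count=0 queue=[T1] holders={T6,T8}
Step 6: wait(T5) -> count=0 queue=[T1,T5] holders={T6,T8}
Step 7: signal(T6) -> count=0 queue=[T5] holders={T1,T8}
Step 8: wait(T4) -> count=0 queue=[T5,T4] holders={T1,T8}
Step 9: wait(T2) -> count=0 queue=[T5,T4,T2] holders={T1,T8}
Step 10: signal(T1) -> count=0 queue=[T4,T2] holders={T5,T8}
Final holders: T5,T8

Answer: T5,T8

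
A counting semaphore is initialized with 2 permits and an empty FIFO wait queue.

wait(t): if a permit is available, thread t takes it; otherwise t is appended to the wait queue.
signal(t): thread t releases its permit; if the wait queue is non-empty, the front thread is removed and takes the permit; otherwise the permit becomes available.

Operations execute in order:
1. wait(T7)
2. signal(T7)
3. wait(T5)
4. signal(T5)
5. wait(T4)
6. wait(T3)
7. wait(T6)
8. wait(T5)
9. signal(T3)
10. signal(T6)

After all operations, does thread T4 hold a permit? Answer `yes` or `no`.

Answer: yes

Derivation:
Step 1: wait(T7) -> count=1 queue=[] holders={T7}
Step 2: signal(T7) -> count=2 queue=[] holders={none}
Step 3: wait(T5) -> count=1 queue=[] holders={T5}
Step 4: signal(T5) -> count=2 queue=[] holders={none}
Step 5: wait(T4) -> count=1 queue=[] holders={T4}
Step 6: wait(T3) -> count=0 queue=[] holders={T3,T4}
Step 7: wait(T6) -> count=0 queue=[T6] holders={T3,T4}
Step 8: wait(T5) -> count=0 queue=[T6,T5] holders={T3,T4}
Step 9: signal(T3) -> count=0 queue=[T5] holders={T4,T6}
Step 10: signal(T6) -> count=0 queue=[] holders={T4,T5}
Final holders: {T4,T5} -> T4 in holders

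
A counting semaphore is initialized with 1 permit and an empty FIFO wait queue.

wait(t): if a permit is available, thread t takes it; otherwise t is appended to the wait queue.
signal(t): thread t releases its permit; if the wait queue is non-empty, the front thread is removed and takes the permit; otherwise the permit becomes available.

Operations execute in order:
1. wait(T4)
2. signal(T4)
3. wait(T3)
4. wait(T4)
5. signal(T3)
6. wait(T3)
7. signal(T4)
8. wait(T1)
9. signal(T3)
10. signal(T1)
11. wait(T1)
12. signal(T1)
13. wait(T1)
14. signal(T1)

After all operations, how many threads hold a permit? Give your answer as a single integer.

Answer: 0

Derivation:
Step 1: wait(T4) -> count=0 queue=[] holders={T4}
Step 2: signal(T4) -> count=1 queue=[] holders={none}
Step 3: wait(T3) -> count=0 queue=[] holders={T3}
Step 4: wait(T4) -> count=0 queue=[T4] holders={T3}
Step 5: signal(T3) -> count=0 queue=[] holders={T4}
Step 6: wait(T3) -> count=0 queue=[T3] holders={T4}
Step 7: signal(T4) -> count=0 queue=[] holders={T3}
Step 8: wait(T1) -> count=0 queue=[T1] holders={T3}
Step 9: signal(T3) -> count=0 queue=[] holders={T1}
Step 10: signal(T1) -> count=1 queue=[] holders={none}
Step 11: wait(T1) -> count=0 queue=[] holders={T1}
Step 12: signal(T1) -> count=1 queue=[] holders={none}
Step 13: wait(T1) -> count=0 queue=[] holders={T1}
Step 14: signal(T1) -> count=1 queue=[] holders={none}
Final holders: {none} -> 0 thread(s)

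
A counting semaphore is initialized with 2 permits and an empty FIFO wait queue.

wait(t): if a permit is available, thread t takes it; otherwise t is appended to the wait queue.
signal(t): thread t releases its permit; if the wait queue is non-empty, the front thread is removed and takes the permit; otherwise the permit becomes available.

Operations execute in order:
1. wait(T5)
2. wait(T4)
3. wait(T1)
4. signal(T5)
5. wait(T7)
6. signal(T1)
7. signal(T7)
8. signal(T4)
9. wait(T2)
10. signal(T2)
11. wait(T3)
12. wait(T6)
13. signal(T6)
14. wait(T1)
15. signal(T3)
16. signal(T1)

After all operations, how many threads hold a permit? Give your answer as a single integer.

Step 1: wait(T5) -> count=1 queue=[] holders={T5}
Step 2: wait(T4) -> count=0 queue=[] holders={T4,T5}
Step 3: wait(T1) -> count=0 queue=[T1] holders={T4,T5}
Step 4: signal(T5) -> count=0 queue=[] holders={T1,T4}
Step 5: wait(T7) -> count=0 queue=[T7] holders={T1,T4}
Step 6: signal(T1) -> count=0 queue=[] holders={T4,T7}
Step 7: signal(T7) -> count=1 queue=[] holders={T4}
Step 8: signal(T4) -> count=2 queue=[] holders={none}
Step 9: wait(T2) -> count=1 queue=[] holders={T2}
Step 10: signal(T2) -> count=2 queue=[] holders={none}
Step 11: wait(T3) -> count=1 queue=[] holders={T3}
Step 12: wait(T6) -> count=0 queue=[] holders={T3,T6}
Step 13: signal(T6) -> count=1 queue=[] holders={T3}
Step 14: wait(T1) -> count=0 queue=[] holders={T1,T3}
Step 15: signal(T3) -> count=1 queue=[] holders={T1}
Step 16: signal(T1) -> count=2 queue=[] holders={none}
Final holders: {none} -> 0 thread(s)

Answer: 0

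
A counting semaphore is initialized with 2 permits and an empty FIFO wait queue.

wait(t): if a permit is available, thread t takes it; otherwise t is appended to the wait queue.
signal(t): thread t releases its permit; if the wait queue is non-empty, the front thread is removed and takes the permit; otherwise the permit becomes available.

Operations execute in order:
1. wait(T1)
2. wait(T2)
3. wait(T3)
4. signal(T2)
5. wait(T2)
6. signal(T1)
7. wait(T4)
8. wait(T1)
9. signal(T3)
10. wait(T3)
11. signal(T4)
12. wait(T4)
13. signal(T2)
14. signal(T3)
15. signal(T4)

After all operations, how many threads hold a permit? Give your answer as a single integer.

Step 1: wait(T1) -> count=1 queue=[] holders={T1}
Step 2: wait(T2) -> count=0 queue=[] holders={T1,T2}
Step 3: wait(T3) -> count=0 queue=[T3] holders={T1,T2}
Step 4: signal(T2) -> count=0 queue=[] holders={T1,T3}
Step 5: wait(T2) -> count=0 queue=[T2] holders={T1,T3}
Step 6: signal(T1) -> count=0 queue=[] holders={T2,T3}
Step 7: wait(T4) -> count=0 queue=[T4] holders={T2,T3}
Step 8: wait(T1) -> count=0 queue=[T4,T1] holders={T2,T3}
Step 9: signal(T3) -> count=0 queue=[T1] holders={T2,T4}
Step 10: wait(T3) -> count=0 queue=[T1,T3] holders={T2,T4}
Step 11: signal(T4) -> count=0 queue=[T3] holders={T1,T2}
Step 12: wait(T4) -> count=0 queue=[T3,T4] holders={T1,T2}
Step 13: signal(T2) -> count=0 queue=[T4] holders={T1,T3}
Step 14: signal(T3) -> count=0 queue=[] holders={T1,T4}
Step 15: signal(T4) -> count=1 queue=[] holders={T1}
Final holders: {T1} -> 1 thread(s)

Answer: 1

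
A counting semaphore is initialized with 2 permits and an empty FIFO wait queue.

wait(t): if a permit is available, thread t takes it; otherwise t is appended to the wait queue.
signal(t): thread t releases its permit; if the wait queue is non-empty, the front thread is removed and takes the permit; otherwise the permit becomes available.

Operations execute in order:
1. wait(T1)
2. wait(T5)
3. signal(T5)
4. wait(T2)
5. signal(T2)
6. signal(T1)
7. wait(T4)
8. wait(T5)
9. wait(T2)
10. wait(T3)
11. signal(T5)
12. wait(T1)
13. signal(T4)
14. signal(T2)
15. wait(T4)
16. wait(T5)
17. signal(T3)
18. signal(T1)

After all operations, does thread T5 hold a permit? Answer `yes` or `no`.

Answer: yes

Derivation:
Step 1: wait(T1) -> count=1 queue=[] holders={T1}
Step 2: wait(T5) -> count=0 queue=[] holders={T1,T5}
Step 3: signal(T5) -> count=1 queue=[] holders={T1}
Step 4: wait(T2) -> count=0 queue=[] holders={T1,T2}
Step 5: signal(T2) -> count=1 queue=[] holders={T1}
Step 6: signal(T1) -> count=2 queue=[] holders={none}
Step 7: wait(T4) -> count=1 queue=[] holders={T4}
Step 8: wait(T5) -> count=0 queue=[] holders={T4,T5}
Step 9: wait(T2) -> count=0 queue=[T2] holders={T4,T5}
Step 10: wait(T3) -> count=0 queue=[T2,T3] holders={T4,T5}
Step 11: signal(T5) -> count=0 queue=[T3] holders={T2,T4}
Step 12: wait(T1) -> count=0 queue=[T3,T1] holders={T2,T4}
Step 13: signal(T4) -> count=0 queue=[T1] holders={T2,T3}
Step 14: signal(T2) -> count=0 queue=[] holders={T1,T3}
Step 15: wait(T4) -> count=0 queue=[T4] holders={T1,T3}
Step 16: wait(T5) -> count=0 queue=[T4,T5] holders={T1,T3}
Step 17: signal(T3) -> count=0 queue=[T5] holders={T1,T4}
Step 18: signal(T1) -> count=0 queue=[] holders={T4,T5}
Final holders: {T4,T5} -> T5 in holders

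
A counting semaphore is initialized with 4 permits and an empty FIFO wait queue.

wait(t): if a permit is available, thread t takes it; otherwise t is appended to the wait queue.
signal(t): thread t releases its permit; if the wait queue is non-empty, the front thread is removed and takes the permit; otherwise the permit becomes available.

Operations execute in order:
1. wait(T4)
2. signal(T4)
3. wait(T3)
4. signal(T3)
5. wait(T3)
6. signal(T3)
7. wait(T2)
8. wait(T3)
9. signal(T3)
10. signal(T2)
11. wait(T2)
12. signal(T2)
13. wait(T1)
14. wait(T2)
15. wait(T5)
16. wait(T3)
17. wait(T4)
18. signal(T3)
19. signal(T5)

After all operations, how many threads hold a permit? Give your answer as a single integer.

Step 1: wait(T4) -> count=3 queue=[] holders={T4}
Step 2: signal(T4) -> count=4 queue=[] holders={none}
Step 3: wait(T3) -> count=3 queue=[] holders={T3}
Step 4: signal(T3) -> count=4 queue=[] holders={none}
Step 5: wait(T3) -> count=3 queue=[] holders={T3}
Step 6: signal(T3) -> count=4 queue=[] holders={none}
Step 7: wait(T2) -> count=3 queue=[] holders={T2}
Step 8: wait(T3) -> count=2 queue=[] holders={T2,T3}
Step 9: signal(T3) -> count=3 queue=[] holders={T2}
Step 10: signal(T2) -> count=4 queue=[] holders={none}
Step 11: wait(T2) -> count=3 queue=[] holders={T2}
Step 12: signal(T2) -> count=4 queue=[] holders={none}
Step 13: wait(T1) -> count=3 queue=[] holders={T1}
Step 14: wait(T2) -> count=2 queue=[] holders={T1,T2}
Step 15: wait(T5) -> count=1 queue=[] holders={T1,T2,T5}
Step 16: wait(T3) -> count=0 queue=[] holders={T1,T2,T3,T5}
Step 17: wait(T4) -> count=0 queue=[T4] holders={T1,T2,T3,T5}
Step 18: signal(T3) -> count=0 queue=[] holders={T1,T2,T4,T5}
Step 19: signal(T5) -> count=1 queue=[] holders={T1,T2,T4}
Final holders: {T1,T2,T4} -> 3 thread(s)

Answer: 3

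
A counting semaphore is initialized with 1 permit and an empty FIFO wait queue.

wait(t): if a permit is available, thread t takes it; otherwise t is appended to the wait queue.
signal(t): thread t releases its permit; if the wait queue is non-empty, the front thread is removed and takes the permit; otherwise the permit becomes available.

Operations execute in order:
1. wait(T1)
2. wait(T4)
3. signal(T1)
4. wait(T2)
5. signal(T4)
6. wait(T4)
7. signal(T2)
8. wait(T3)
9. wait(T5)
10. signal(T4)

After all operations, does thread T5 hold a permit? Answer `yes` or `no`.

Answer: no

Derivation:
Step 1: wait(T1) -> count=0 queue=[] holders={T1}
Step 2: wait(T4) -> count=0 queue=[T4] holders={T1}
Step 3: signal(T1) -> count=0 queue=[] holders={T4}
Step 4: wait(T2) -> count=0 queue=[T2] holders={T4}
Step 5: signal(T4) -> count=0 queue=[] holders={T2}
Step 6: wait(T4) -> count=0 queue=[T4] holders={T2}
Step 7: signal(T2) -> count=0 queue=[] holders={T4}
Step 8: wait(T3) -> count=0 queue=[T3] holders={T4}
Step 9: wait(T5) -> count=0 queue=[T3,T5] holders={T4}
Step 10: signal(T4) -> count=0 queue=[T5] holders={T3}
Final holders: {T3} -> T5 not in holders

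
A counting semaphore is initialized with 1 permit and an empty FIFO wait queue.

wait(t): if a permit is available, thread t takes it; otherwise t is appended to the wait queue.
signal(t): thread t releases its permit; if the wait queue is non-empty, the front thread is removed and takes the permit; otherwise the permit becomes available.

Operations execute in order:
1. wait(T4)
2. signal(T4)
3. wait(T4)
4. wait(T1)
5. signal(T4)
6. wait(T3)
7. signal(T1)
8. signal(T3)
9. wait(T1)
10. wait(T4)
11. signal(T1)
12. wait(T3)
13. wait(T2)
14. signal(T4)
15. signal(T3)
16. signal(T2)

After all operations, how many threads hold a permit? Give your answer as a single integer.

Answer: 0

Derivation:
Step 1: wait(T4) -> count=0 queue=[] holders={T4}
Step 2: signal(T4) -> count=1 queue=[] holders={none}
Step 3: wait(T4) -> count=0 queue=[] holders={T4}
Step 4: wait(T1) -> count=0 queue=[T1] holders={T4}
Step 5: signal(T4) -> count=0 queue=[] holders={T1}
Step 6: wait(T3) -> count=0 queue=[T3] holders={T1}
Step 7: signal(T1) -> count=0 queue=[] holders={T3}
Step 8: signal(T3) -> count=1 queue=[] holders={none}
Step 9: wait(T1) -> count=0 queue=[] holders={T1}
Step 10: wait(T4) -> count=0 queue=[T4] holders={T1}
Step 11: signal(T1) -> count=0 queue=[] holders={T4}
Step 12: wait(T3) -> count=0 queue=[T3] holders={T4}
Step 13: wait(T2) -> count=0 queue=[T3,T2] holders={T4}
Step 14: signal(T4) -> count=0 queue=[T2] holders={T3}
Step 15: signal(T3) -> count=0 queue=[] holders={T2}
Step 16: signal(T2) -> count=1 queue=[] holders={none}
Final holders: {none} -> 0 thread(s)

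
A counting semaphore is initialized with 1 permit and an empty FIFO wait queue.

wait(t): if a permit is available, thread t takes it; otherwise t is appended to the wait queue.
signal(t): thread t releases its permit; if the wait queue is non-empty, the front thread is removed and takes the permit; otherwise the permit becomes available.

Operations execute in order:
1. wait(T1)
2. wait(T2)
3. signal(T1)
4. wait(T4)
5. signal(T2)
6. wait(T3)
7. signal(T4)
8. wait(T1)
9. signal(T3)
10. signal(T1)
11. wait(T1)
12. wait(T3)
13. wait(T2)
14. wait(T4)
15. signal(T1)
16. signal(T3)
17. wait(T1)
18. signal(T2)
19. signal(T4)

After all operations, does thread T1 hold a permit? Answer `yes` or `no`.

Step 1: wait(T1) -> count=0 queue=[] holders={T1}
Step 2: wait(T2) -> count=0 queue=[T2] holders={T1}
Step 3: signal(T1) -> count=0 queue=[] holders={T2}
Step 4: wait(T4) -> count=0 queue=[T4] holders={T2}
Step 5: signal(T2) -> count=0 queue=[] holders={T4}
Step 6: wait(T3) -> count=0 queue=[T3] holders={T4}
Step 7: signal(T4) -> count=0 queue=[] holders={T3}
Step 8: wait(T1) -> count=0 queue=[T1] holders={T3}
Step 9: signal(T3) -> count=0 queue=[] holders={T1}
Step 10: signal(T1) -> count=1 queue=[] holders={none}
Step 11: wait(T1) -> count=0 queue=[] holders={T1}
Step 12: wait(T3) -> count=0 queue=[T3] holders={T1}
Step 13: wait(T2) -> count=0 queue=[T3,T2] holders={T1}
Step 14: wait(T4) -> count=0 queue=[T3,T2,T4] holders={T1}
Step 15: signal(T1) -> count=0 queue=[T2,T4] holders={T3}
Step 16: signal(T3) -> count=0 queue=[T4] holders={T2}
Step 17: wait(T1) -> count=0 queue=[T4,T1] holders={T2}
Step 18: signal(T2) -> count=0 queue=[T1] holders={T4}
Step 19: signal(T4) -> count=0 queue=[] holders={T1}
Final holders: {T1} -> T1 in holders

Answer: yes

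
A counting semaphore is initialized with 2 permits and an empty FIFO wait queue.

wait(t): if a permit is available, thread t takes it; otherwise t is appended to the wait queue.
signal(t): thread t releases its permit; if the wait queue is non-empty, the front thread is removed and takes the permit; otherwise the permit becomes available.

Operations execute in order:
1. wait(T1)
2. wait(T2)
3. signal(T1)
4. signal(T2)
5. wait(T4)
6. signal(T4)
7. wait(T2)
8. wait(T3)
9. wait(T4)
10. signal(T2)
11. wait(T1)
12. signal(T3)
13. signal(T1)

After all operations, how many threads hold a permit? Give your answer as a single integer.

Answer: 1

Derivation:
Step 1: wait(T1) -> count=1 queue=[] holders={T1}
Step 2: wait(T2) -> count=0 queue=[] holders={T1,T2}
Step 3: signal(T1) -> count=1 queue=[] holders={T2}
Step 4: signal(T2) -> count=2 queue=[] holders={none}
Step 5: wait(T4) -> count=1 queue=[] holders={T4}
Step 6: signal(T4) -> count=2 queue=[] holders={none}
Step 7: wait(T2) -> count=1 queue=[] holders={T2}
Step 8: wait(T3) -> count=0 queue=[] holders={T2,T3}
Step 9: wait(T4) -> count=0 queue=[T4] holders={T2,T3}
Step 10: signal(T2) -> count=0 queue=[] holders={T3,T4}
Step 11: wait(T1) -> count=0 queue=[T1] holders={T3,T4}
Step 12: signal(T3) -> count=0 queue=[] holders={T1,T4}
Step 13: signal(T1) -> count=1 queue=[] holders={T4}
Final holders: {T4} -> 1 thread(s)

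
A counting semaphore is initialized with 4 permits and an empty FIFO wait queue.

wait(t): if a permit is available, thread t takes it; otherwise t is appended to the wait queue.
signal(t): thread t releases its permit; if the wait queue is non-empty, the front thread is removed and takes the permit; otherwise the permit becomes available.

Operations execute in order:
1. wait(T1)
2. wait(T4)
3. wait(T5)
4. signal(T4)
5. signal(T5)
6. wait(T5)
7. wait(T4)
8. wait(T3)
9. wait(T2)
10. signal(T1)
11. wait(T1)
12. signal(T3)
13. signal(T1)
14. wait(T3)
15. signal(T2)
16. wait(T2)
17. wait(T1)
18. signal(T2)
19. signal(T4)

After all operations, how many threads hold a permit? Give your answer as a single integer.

Step 1: wait(T1) -> count=3 queue=[] holders={T1}
Step 2: wait(T4) -> count=2 queue=[] holders={T1,T4}
Step 3: wait(T5) -> count=1 queue=[] holders={T1,T4,T5}
Step 4: signal(T4) -> count=2 queue=[] holders={T1,T5}
Step 5: signal(T5) -> count=3 queue=[] holders={T1}
Step 6: wait(T5) -> count=2 queue=[] holders={T1,T5}
Step 7: wait(T4) -> count=1 queue=[] holders={T1,T4,T5}
Step 8: wait(T3) -> count=0 queue=[] holders={T1,T3,T4,T5}
Step 9: wait(T2) -> count=0 queue=[T2] holders={T1,T3,T4,T5}
Step 10: signal(T1) -> count=0 queue=[] holders={T2,T3,T4,T5}
Step 11: wait(T1) -> count=0 queue=[T1] holders={T2,T3,T4,T5}
Step 12: signal(T3) -> count=0 queue=[] holders={T1,T2,T4,T5}
Step 13: signal(T1) -> count=1 queue=[] holders={T2,T4,T5}
Step 14: wait(T3) -> count=0 queue=[] holders={T2,T3,T4,T5}
Step 15: signal(T2) -> count=1 queue=[] holders={T3,T4,T5}
Step 16: wait(T2) -> count=0 queue=[] holders={T2,T3,T4,T5}
Step 17: wait(T1) -> count=0 queue=[T1] holders={T2,T3,T4,T5}
Step 18: signal(T2) -> count=0 queue=[] holders={T1,T3,T4,T5}
Step 19: signal(T4) -> count=1 queue=[] holders={T1,T3,T5}
Final holders: {T1,T3,T5} -> 3 thread(s)

Answer: 3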